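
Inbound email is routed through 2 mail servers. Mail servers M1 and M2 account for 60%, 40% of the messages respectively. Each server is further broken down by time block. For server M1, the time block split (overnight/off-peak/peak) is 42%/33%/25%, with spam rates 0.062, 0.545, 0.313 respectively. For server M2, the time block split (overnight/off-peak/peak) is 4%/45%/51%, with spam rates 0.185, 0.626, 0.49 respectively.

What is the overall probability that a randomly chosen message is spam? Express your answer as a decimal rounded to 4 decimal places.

P(S|M1) = 0.42·0.062 + 0.33·0.545 + 0.25·0.313 = 0.02604 + 0.17985 + 0.07825 = 0.28414
P(S|M2) = 0.04·0.185 + 0.45·0.626 + 0.51·0.49 = 0.0074 + 0.2817 + 0.2499 = 0.539
By total probability over the outer partition,
P(S) = 0.6·0.28414 + 0.4·0.539
      = 0.170484 + 0.2156 = 0.386084

0.3861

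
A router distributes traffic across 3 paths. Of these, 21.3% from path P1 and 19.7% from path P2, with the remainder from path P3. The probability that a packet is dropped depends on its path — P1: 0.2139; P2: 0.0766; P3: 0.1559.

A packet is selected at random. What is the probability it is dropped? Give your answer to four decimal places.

0.1526

P(P3) = 1 − (0.213 + 0.197) = 0.59.
P(L) = P(L|P1)·P(P1) + P(L|P2)·P(P2) + P(L|P3)·P(P3)
      = 0.2139·0.213 + 0.0766·0.197 + 0.1559·0.59
      = 0.0455607 + 0.0150902 + 0.091981 = 0.1526319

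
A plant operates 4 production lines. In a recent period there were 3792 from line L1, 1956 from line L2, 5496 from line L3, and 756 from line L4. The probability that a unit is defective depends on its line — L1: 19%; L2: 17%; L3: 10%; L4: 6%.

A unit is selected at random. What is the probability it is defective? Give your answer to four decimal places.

0.1373

Total: 3792 + 1956 + 5496 + 756 = 12000.
P(L1) = 3792/12000 = 0.316. P(L2) = 1956/12000 = 0.163. P(L3) = 5496/12000 = 0.458. P(L4) = 756/12000 = 0.063.
By the law of total probability,
P(D) = P(D|L1)·P(L1) + P(D|L2)·P(L2) + P(D|L3)·P(L3) + P(D|L4)·P(L4)
      = 0.19·0.316 + 0.17·0.163 + 0.1·0.458 + 0.06·0.063
      = 0.06004 + 0.02771 + 0.0458 + 0.00378 = 0.13733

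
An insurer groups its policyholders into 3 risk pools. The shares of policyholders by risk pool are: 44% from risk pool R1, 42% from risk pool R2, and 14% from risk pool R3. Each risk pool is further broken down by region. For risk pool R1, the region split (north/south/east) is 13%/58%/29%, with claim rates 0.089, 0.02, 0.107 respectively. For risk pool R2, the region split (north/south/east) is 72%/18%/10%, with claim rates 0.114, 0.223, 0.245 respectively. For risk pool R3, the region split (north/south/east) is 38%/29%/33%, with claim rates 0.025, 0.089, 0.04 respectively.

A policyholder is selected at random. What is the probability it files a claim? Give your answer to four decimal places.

0.0923

P(C|R1) = 0.13·0.089 + 0.58·0.02 + 0.29·0.107 = 0.01157 + 0.0116 + 0.03103 = 0.0542
P(C|R2) = 0.72·0.114 + 0.18·0.223 + 0.1·0.245 = 0.08208 + 0.04014 + 0.0245 = 0.14672
P(C|R3) = 0.38·0.025 + 0.29·0.089 + 0.33·0.04 = 0.0095 + 0.02581 + 0.0132 = 0.04851
Then overall,
P(C) = 0.44·0.0542 + 0.42·0.14672 + 0.14·0.04851
      = 0.023848 + 0.0616224 + 0.0067914 = 0.0922618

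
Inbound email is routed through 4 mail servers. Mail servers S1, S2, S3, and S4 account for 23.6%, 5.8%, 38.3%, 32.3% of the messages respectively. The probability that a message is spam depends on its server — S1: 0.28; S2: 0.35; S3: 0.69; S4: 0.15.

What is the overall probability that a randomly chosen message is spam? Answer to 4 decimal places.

0.3991

P(S) = P(S|S1)·P(S1) + P(S|S2)·P(S2) + P(S|S3)·P(S3) + P(S|S4)·P(S4)
      = 0.28·0.236 + 0.35·0.058 + 0.69·0.383 + 0.15·0.323
      = 0.06608 + 0.0203 + 0.26427 + 0.04845 = 0.3991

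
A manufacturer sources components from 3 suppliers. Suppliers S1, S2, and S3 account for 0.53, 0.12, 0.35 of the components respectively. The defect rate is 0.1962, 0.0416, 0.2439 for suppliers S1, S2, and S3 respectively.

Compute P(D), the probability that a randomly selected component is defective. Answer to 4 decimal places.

P(D) ≈ 0.1943

Using total probability over the partition,
P(D) = P(D|S1)·P(S1) + P(D|S2)·P(S2) + P(D|S3)·P(S3)
      = 0.1962·0.53 + 0.0416·0.12 + 0.2439·0.35
      = 0.103986 + 0.004992 + 0.085365 = 0.194343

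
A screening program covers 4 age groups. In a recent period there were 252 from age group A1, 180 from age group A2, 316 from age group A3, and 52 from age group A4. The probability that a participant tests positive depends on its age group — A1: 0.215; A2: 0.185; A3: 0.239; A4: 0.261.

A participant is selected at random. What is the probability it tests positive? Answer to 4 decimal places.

Total: 252 + 180 + 316 + 52 = 800.
P(A1) = 252/800 = 0.315. P(A2) = 180/800 = 0.225. P(A3) = 316/800 = 0.395. P(A4) = 52/800 = 0.065.
By the law of total probability,
P(T) = P(T|A1)·P(A1) + P(T|A2)·P(A2) + P(T|A3)·P(A3) + P(T|A4)·P(A4)
      = 0.215·0.315 + 0.185·0.225 + 0.239·0.395 + 0.261·0.065
      = 0.067725 + 0.041625 + 0.094405 + 0.016965 = 0.22072

P(T) ≈ 0.2207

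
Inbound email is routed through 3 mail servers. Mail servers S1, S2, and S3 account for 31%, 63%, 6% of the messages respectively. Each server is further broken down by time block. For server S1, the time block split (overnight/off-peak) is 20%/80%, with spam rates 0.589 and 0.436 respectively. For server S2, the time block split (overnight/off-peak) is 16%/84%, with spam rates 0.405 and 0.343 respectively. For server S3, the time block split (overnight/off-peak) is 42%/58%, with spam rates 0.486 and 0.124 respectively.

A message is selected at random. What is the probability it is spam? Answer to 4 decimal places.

P(S) ≈ 0.3835

P(S|S1) = 0.2·0.589 + 0.8·0.436 = 0.1178 + 0.3488 = 0.4666
P(S|S2) = 0.16·0.405 + 0.84·0.343 = 0.0648 + 0.28812 = 0.35292
P(S|S3) = 0.42·0.486 + 0.58·0.124 = 0.20412 + 0.07192 = 0.27604
Then overall,
P(S) = 0.31·0.4666 + 0.63·0.35292 + 0.06·0.27604
      = 0.144646 + 0.2223396 + 0.0165624 = 0.383548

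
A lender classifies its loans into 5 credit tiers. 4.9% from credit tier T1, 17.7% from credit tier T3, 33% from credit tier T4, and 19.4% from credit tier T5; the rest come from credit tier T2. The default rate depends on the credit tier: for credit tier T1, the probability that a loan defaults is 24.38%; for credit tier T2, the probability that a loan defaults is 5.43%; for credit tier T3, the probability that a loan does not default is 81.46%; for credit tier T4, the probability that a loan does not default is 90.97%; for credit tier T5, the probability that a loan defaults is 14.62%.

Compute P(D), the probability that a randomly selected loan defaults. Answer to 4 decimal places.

P(T2) = 1 − (0.049 + 0.177 + 0.33 + 0.194) = 0.25.
P(D|T3) = 1 − 0.8146 = 0.1854.
P(D|T4) = 1 − 0.9097 = 0.0903.
Using total probability over the partition,
P(D) = P(D|T1)·P(T1) + P(D|T2)·P(T2) + P(D|T3)·P(T3) + P(D|T4)·P(T4) + P(D|T5)·P(T5)
      = 0.2438·0.049 + 0.0543·0.25 + 0.1854·0.177 + 0.0903·0.33 + 0.1462·0.194
      = 0.0119462 + 0.013575 + 0.0328158 + 0.029799 + 0.0283628 = 0.1164988

0.1165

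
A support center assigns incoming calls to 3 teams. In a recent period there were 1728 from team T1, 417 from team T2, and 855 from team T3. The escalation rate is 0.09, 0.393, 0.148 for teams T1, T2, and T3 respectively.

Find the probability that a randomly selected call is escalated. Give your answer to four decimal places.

P(E) ≈ 0.1486

Total: 1728 + 417 + 855 = 3000.
P(T1) = 1728/3000 = 0.576. P(T2) = 417/3000 = 0.139. P(T3) = 855/3000 = 0.285.
P(E) = P(E|T1)·P(T1) + P(E|T2)·P(T2) + P(E|T3)·P(T3)
      = 0.09·0.576 + 0.393·0.139 + 0.148·0.285
      = 0.05184 + 0.054627 + 0.04218 = 0.148647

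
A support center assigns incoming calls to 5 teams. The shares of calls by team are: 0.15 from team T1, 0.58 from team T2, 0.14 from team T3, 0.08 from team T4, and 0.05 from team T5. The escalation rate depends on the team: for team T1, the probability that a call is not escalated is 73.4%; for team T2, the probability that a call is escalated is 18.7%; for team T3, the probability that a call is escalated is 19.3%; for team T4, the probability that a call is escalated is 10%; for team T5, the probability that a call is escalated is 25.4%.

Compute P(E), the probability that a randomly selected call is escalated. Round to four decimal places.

P(E) ≈ 0.1961

P(E|T1) = 1 − 0.734 = 0.266.
Using total probability over the partition,
P(E) = P(E|T1)·P(T1) + P(E|T2)·P(T2) + P(E|T3)·P(T3) + P(E|T4)·P(T4) + P(E|T5)·P(T5)
      = 0.266·0.15 + 0.187·0.58 + 0.193·0.14 + 0.1·0.08 + 0.254·0.05
      = 0.0399 + 0.10846 + 0.02702 + 0.008 + 0.0127 = 0.19608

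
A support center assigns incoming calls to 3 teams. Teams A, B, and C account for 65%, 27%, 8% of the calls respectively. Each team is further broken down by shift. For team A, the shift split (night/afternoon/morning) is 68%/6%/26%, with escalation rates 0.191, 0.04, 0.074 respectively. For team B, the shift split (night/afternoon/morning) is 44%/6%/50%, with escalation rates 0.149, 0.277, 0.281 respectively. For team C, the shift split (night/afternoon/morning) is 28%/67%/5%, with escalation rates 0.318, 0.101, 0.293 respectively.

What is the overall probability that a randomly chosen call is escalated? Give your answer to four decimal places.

P(E|A) = 0.68·0.191 + 0.06·0.04 + 0.26·0.074 = 0.12988 + 0.0024 + 0.01924 = 0.15152
P(E|B) = 0.44·0.149 + 0.06·0.277 + 0.5·0.281 = 0.06556 + 0.01662 + 0.1405 = 0.22268
P(E|C) = 0.28·0.318 + 0.67·0.101 + 0.05·0.293 = 0.08904 + 0.06767 + 0.01465 = 0.17136
Then overall,
P(E) = 0.65·0.15152 + 0.27·0.22268 + 0.08·0.17136
      = 0.098488 + 0.0601236 + 0.0137088 = 0.1723204

0.1723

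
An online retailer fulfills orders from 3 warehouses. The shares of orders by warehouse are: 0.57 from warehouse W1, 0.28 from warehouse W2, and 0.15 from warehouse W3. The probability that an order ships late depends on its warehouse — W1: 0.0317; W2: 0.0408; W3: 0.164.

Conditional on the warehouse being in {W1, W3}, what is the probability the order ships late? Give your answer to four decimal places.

P(L|S) ≈ 0.0593

Let S = {W1, W3}.
P(S) = 0.57 + 0.15 = 0.72.
P(L ∩ S) = 0.0317·0.57 + 0.164·0.15 = 0.018069 + 0.0246 = 0.042669.
P(L | S) = 0.042669 / 0.72 = 0.059263…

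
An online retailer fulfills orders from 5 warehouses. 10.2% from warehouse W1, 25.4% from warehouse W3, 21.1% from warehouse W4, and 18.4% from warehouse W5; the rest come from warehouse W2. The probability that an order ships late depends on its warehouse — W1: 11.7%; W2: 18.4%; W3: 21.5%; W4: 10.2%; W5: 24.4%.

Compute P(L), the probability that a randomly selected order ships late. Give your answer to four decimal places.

P(W2) = 1 − (0.102 + 0.254 + 0.211 + 0.184) = 0.249.
Using total probability over the partition,
P(L) = P(L|W1)·P(W1) + P(L|W2)·P(W2) + P(L|W3)·P(W3) + P(L|W4)·P(W4) + P(L|W5)·P(W5)
      = 0.117·0.102 + 0.184·0.249 + 0.215·0.254 + 0.102·0.211 + 0.244·0.184
      = 0.011934 + 0.045816 + 0.05461 + 0.021522 + 0.044896 = 0.178778

0.1788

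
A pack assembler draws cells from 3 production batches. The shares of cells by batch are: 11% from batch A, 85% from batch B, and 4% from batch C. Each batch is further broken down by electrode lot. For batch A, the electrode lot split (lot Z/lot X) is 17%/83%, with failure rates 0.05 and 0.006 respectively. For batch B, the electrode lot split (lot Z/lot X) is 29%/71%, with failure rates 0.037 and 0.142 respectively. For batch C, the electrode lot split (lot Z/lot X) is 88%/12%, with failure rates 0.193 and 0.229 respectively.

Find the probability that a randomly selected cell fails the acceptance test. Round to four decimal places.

P(F) ≈ 0.1042

P(F|A) = 0.17·0.05 + 0.83·0.006 = 0.0085 + 0.00498 = 0.01348
P(F|B) = 0.29·0.037 + 0.71·0.142 = 0.01073 + 0.10082 = 0.11155
P(F|C) = 0.88·0.193 + 0.12·0.229 = 0.16984 + 0.02748 = 0.19732
By total probability over the outer partition,
P(F) = 0.11·0.01348 + 0.85·0.11155 + 0.04·0.19732
      = 0.0014828 + 0.0948175 + 0.0078928 = 0.1041931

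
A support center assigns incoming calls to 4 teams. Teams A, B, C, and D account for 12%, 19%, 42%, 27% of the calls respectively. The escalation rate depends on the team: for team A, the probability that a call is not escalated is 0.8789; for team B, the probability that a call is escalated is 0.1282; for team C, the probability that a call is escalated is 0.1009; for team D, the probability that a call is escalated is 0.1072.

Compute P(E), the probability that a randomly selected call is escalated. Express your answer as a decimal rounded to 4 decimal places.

P(E|A) = 1 − 0.8789 = 0.1211.
P(E) = P(E|A)·P(A) + P(E|B)·P(B) + P(E|C)·P(C) + P(E|D)·P(D)
      = 0.1211·0.12 + 0.1282·0.19 + 0.1009·0.42 + 0.1072·0.27
      = 0.014532 + 0.024358 + 0.042378 + 0.028944 = 0.110212

P(E) ≈ 0.1102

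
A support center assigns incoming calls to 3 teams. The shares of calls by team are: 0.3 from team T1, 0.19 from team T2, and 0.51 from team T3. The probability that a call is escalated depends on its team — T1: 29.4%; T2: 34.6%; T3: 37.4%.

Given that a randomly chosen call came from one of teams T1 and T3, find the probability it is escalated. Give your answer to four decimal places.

Let S = {T1, T3}.
P(S) = 0.3 + 0.51 = 0.81.
P(E ∩ S) = 0.294·0.3 + 0.374·0.51 = 0.0882 + 0.19074 = 0.27894.
P(E | S) = 0.27894 / 0.81 = 0.344370…

0.3444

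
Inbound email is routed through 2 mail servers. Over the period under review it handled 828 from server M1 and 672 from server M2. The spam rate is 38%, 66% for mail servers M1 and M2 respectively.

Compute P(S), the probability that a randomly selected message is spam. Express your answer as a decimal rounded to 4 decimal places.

Total: 828 + 672 = 1500.
P(M1) = 828/1500 = 0.552. P(M2) = 672/1500 = 0.448.
P(S) = P(S|M1)·P(M1) + P(S|M2)·P(M2)
      = 0.38·0.552 + 0.66·0.448
      = 0.20976 + 0.29568 = 0.50544

P(S) ≈ 0.5054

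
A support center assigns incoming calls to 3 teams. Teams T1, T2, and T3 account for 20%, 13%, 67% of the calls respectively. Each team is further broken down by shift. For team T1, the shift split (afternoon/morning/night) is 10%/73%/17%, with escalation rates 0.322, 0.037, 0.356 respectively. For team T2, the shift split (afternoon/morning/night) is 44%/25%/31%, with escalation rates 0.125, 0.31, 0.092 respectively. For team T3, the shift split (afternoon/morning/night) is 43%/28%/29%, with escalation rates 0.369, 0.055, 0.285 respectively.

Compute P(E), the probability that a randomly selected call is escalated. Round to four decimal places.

0.2169

P(E|T1) = 0.1·0.322 + 0.73·0.037 + 0.17·0.356 = 0.0322 + 0.02701 + 0.06052 = 0.11973
P(E|T2) = 0.44·0.125 + 0.25·0.31 + 0.31·0.092 = 0.055 + 0.0775 + 0.02852 = 0.16102
P(E|T3) = 0.43·0.369 + 0.28·0.055 + 0.29·0.285 = 0.15867 + 0.0154 + 0.08265 = 0.25672
Then overall,
P(E) = 0.2·0.11973 + 0.13·0.16102 + 0.67·0.25672
      = 0.023946 + 0.0209326 + 0.1720024 = 0.216881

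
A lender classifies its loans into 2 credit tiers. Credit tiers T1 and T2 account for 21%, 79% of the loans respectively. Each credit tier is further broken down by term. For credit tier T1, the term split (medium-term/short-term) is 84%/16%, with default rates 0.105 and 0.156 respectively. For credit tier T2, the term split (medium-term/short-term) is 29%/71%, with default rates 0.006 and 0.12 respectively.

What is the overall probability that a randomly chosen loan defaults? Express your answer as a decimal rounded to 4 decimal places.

0.0924

P(D|T1) = 0.84·0.105 + 0.16·0.156 = 0.0882 + 0.02496 = 0.11316
P(D|T2) = 0.29·0.006 + 0.71·0.12 = 0.00174 + 0.0852 = 0.08694
By total probability over the outer partition,
P(D) = 0.21·0.11316 + 0.79·0.08694
      = 0.0237636 + 0.0686826 = 0.0924462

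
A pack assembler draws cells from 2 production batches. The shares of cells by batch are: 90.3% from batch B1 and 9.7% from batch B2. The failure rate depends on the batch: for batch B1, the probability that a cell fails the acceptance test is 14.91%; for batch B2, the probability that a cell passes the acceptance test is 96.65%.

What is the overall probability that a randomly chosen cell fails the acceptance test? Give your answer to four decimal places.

P(F) ≈ 0.1379

P(F|B2) = 1 − 0.9665 = 0.0335.
By the law of total probability,
P(F) = P(F|B1)·P(B1) + P(F|B2)·P(B2)
      = 0.1491·0.903 + 0.0335·0.097
      = 0.1346373 + 0.0032495 = 0.1378868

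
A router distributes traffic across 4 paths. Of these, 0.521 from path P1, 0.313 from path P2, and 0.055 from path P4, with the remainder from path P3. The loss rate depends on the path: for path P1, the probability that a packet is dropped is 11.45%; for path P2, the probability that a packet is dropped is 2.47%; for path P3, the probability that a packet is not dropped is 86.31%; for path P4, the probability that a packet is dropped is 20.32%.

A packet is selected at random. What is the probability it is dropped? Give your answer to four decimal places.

P(P3) = 1 − (0.521 + 0.313 + 0.055) = 0.111.
P(L|P3) = 1 − 0.8631 = 0.1369.
By the law of total probability,
P(L) = P(L|P1)·P(P1) + P(L|P2)·P(P2) + P(L|P3)·P(P3) + P(L|P4)·P(P4)
      = 0.1145·0.521 + 0.0247·0.313 + 0.1369·0.111 + 0.2032·0.055
      = 0.0596545 + 0.0077311 + 0.0151959 + 0.011176 = 0.0937575

0.0938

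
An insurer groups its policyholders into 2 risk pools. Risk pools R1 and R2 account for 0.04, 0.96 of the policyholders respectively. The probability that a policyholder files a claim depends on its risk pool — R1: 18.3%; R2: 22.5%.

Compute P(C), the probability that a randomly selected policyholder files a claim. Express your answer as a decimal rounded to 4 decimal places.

0.2233

P(C) = P(C|R1)·P(R1) + P(C|R2)·P(R2)
      = 0.183·0.04 + 0.225·0.96
      = 0.00732 + 0.216 = 0.22332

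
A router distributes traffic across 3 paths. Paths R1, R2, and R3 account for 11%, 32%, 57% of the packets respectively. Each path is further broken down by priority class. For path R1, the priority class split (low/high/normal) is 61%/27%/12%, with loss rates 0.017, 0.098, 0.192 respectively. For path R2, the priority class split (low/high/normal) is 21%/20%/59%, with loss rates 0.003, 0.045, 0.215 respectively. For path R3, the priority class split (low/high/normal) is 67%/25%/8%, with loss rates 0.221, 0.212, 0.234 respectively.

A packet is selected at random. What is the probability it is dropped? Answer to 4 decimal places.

P(L|R1) = 0.61·0.017 + 0.27·0.098 + 0.12·0.192 = 0.01037 + 0.02646 + 0.02304 = 0.05987
P(L|R2) = 0.21·0.003 + 0.2·0.045 + 0.59·0.215 = 0.00063 + 0.009 + 0.12685 = 0.13648
P(L|R3) = 0.67·0.221 + 0.25·0.212 + 0.08·0.234 = 0.14807 + 0.053 + 0.01872 = 0.21979
By total probability over the outer partition,
P(L) = 0.11·0.05987 + 0.32·0.13648 + 0.57·0.21979
      = 0.0065857 + 0.0436736 + 0.1252803 = 0.1755396

P(L) ≈ 0.1755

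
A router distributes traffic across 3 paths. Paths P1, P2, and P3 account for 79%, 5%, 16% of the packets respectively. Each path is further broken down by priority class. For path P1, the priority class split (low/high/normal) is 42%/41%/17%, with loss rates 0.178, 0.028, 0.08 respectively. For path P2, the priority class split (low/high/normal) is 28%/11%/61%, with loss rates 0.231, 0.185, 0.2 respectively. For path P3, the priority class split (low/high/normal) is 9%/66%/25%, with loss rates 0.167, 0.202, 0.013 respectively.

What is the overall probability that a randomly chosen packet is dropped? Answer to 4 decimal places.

0.1135

P(L|P1) = 0.42·0.178 + 0.41·0.028 + 0.17·0.08 = 0.07476 + 0.01148 + 0.0136 = 0.09984
P(L|P2) = 0.28·0.231 + 0.11·0.185 + 0.61·0.2 = 0.06468 + 0.02035 + 0.122 = 0.20703
P(L|P3) = 0.09·0.167 + 0.66·0.202 + 0.25·0.013 = 0.01503 + 0.13332 + 0.00325 = 0.1516
By total probability over the outer partition,
P(L) = 0.79·0.09984 + 0.05·0.20703 + 0.16·0.1516
      = 0.0788736 + 0.0103515 + 0.024256 = 0.1134811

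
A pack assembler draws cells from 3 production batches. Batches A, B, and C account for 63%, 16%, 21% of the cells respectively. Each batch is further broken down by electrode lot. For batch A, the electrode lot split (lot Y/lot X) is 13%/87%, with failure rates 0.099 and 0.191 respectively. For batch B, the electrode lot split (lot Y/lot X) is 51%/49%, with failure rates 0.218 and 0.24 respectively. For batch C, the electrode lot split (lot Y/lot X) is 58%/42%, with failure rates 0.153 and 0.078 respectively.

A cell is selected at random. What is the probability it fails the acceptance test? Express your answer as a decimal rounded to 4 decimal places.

0.1749

P(F|A) = 0.13·0.099 + 0.87·0.191 = 0.01287 + 0.16617 = 0.17904
P(F|B) = 0.51·0.218 + 0.49·0.24 = 0.11118 + 0.1176 = 0.22878
P(F|C) = 0.58·0.153 + 0.42·0.078 = 0.08874 + 0.03276 = 0.1215
Then overall,
P(F) = 0.63·0.17904 + 0.16·0.22878 + 0.21·0.1215
      = 0.1127952 + 0.0366048 + 0.025515 = 0.174915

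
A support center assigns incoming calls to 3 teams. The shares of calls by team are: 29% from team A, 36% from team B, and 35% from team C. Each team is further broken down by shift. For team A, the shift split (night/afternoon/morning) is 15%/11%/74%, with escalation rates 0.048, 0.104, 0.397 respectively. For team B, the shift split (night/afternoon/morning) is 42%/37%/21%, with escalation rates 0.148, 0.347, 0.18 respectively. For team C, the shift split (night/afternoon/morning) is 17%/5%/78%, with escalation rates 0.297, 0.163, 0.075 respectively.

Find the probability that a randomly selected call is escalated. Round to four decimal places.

P(E) ≈ 0.2138

P(E|A) = 0.15·0.048 + 0.11·0.104 + 0.74·0.397 = 0.0072 + 0.01144 + 0.29378 = 0.31242
P(E|B) = 0.42·0.148 + 0.37·0.347 + 0.21·0.18 = 0.06216 + 0.12839 + 0.0378 = 0.22835
P(E|C) = 0.17·0.297 + 0.05·0.163 + 0.78·0.075 = 0.05049 + 0.00815 + 0.0585 = 0.11714
By total probability over the outer partition,
P(E) = 0.29·0.31242 + 0.36·0.22835 + 0.35·0.11714
      = 0.0906018 + 0.082206 + 0.040999 = 0.2138068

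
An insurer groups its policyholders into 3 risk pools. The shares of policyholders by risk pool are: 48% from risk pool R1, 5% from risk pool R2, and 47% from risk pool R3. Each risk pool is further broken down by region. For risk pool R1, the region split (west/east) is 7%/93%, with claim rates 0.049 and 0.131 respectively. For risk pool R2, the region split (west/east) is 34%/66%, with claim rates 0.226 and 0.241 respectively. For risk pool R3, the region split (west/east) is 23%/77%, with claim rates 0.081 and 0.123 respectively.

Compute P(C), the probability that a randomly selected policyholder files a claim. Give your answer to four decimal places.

P(C) ≈ 0.1252

P(C|R1) = 0.07·0.049 + 0.93·0.131 = 0.00343 + 0.12183 = 0.12526
P(C|R2) = 0.34·0.226 + 0.66·0.241 = 0.07684 + 0.15906 = 0.2359
P(C|R3) = 0.23·0.081 + 0.77·0.123 = 0.01863 + 0.09471 = 0.11334
Then overall,
P(C) = 0.48·0.12526 + 0.05·0.2359 + 0.47·0.11334
      = 0.0601248 + 0.011795 + 0.0532698 = 0.1251896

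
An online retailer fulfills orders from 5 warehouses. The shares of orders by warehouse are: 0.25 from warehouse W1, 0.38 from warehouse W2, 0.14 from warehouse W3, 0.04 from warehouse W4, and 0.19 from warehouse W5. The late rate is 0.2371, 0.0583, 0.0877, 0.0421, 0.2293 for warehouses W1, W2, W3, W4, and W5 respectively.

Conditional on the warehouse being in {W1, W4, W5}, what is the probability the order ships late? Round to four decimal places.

0.2178

Let S = {W1, W4, W5}.
P(S) = 0.25 + 0.04 + 0.19 = 0.48.
P(L ∩ S) = 0.2371·0.25 + 0.0421·0.04 + 0.2293·0.19 = 0.059275 + 0.001684 + 0.043567 = 0.104526.
P(L | S) = 0.104526 / 0.48 = 0.217763…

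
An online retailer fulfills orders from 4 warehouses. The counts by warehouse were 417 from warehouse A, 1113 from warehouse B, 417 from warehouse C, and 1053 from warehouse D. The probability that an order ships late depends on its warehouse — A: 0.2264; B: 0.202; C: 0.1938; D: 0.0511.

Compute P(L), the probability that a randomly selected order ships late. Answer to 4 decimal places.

Total: 417 + 1113 + 417 + 1053 = 3000.
P(A) = 417/3000 = 0.139. P(B) = 1113/3000 = 0.371. P(C) = 417/3000 = 0.139. P(D) = 1053/3000 = 0.351.
By the law of total probability,
P(L) = P(L|A)·P(A) + P(L|B)·P(B) + P(L|C)·P(C) + P(L|D)·P(D)
      = 0.2264·0.139 + 0.202·0.371 + 0.1938·0.139 + 0.0511·0.351
      = 0.0314696 + 0.074942 + 0.0269382 + 0.0179361 = 0.1512859

P(L) ≈ 0.1513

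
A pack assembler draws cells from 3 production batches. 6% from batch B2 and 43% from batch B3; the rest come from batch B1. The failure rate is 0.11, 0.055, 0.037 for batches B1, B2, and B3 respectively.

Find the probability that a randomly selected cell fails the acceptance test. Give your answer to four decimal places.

P(F) ≈ 0.0753

P(B1) = 1 − (0.06 + 0.43) = 0.51.
P(F) = P(F|B1)·P(B1) + P(F|B2)·P(B2) + P(F|B3)·P(B3)
      = 0.11·0.51 + 0.055·0.06 + 0.037·0.43
      = 0.0561 + 0.0033 + 0.01591 = 0.07531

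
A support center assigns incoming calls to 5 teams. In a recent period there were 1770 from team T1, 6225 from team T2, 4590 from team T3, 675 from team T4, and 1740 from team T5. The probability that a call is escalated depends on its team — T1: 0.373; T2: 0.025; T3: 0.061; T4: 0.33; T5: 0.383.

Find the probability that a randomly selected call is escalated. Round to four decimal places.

Total: 1770 + 6225 + 4590 + 675 + 1740 = 15000.
P(T1) = 1770/15000 = 0.118. P(T2) = 6225/15000 = 0.415. P(T3) = 4590/15000 = 0.306. P(T4) = 675/15000 = 0.045. P(T5) = 1740/15000 = 0.116.
P(E) = P(E|T1)·P(T1) + P(E|T2)·P(T2) + P(E|T3)·P(T3) + P(E|T4)·P(T4) + P(E|T5)·P(T5)
      = 0.373·0.118 + 0.025·0.415 + 0.061·0.306 + 0.33·0.045 + 0.383·0.116
      = 0.044014 + 0.010375 + 0.018666 + 0.01485 + 0.044428 = 0.132333

P(E) ≈ 0.1323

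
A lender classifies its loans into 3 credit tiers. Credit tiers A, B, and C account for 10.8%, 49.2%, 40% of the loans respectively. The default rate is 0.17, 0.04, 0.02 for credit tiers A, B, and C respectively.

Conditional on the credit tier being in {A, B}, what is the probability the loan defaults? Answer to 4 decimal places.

Let S = {A, B}.
P(S) = 0.108 + 0.492 = 0.6.
P(D ∩ S) = 0.17·0.108 + 0.04·0.492 = 0.01836 + 0.01968 = 0.03804.
P(D | S) = 0.03804 / 0.6 = 0.063400…

P(D|S) ≈ 0.0634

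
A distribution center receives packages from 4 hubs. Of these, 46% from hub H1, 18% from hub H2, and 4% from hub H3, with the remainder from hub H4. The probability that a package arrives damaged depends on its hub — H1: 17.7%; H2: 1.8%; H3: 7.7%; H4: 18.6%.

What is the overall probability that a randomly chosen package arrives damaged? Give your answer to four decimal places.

P(H4) = 1 − (0.46 + 0.18 + 0.04) = 0.32.
P(D) = P(D|H1)·P(H1) + P(D|H2)·P(H2) + P(D|H3)·P(H3) + P(D|H4)·P(H4)
      = 0.177·0.46 + 0.018·0.18 + 0.077·0.04 + 0.186·0.32
      = 0.08142 + 0.00324 + 0.00308 + 0.05952 = 0.14726

P(D) ≈ 0.1473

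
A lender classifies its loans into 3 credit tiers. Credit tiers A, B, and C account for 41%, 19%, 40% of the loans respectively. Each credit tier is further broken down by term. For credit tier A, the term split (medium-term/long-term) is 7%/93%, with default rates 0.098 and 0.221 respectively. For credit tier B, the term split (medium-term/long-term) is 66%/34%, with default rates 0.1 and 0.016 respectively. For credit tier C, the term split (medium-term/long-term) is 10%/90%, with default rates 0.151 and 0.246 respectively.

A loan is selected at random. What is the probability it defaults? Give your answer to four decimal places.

P(D) ≈ 0.1953

P(D|A) = 0.07·0.098 + 0.93·0.221 = 0.00686 + 0.20553 = 0.21239
P(D|B) = 0.66·0.1 + 0.34·0.016 = 0.066 + 0.00544 = 0.07144
P(D|C) = 0.1·0.151 + 0.9·0.246 = 0.0151 + 0.2214 = 0.2365
Then overall,
P(D) = 0.41·0.21239 + 0.19·0.07144 + 0.4·0.2365
      = 0.0870799 + 0.0135736 + 0.0946 = 0.1952535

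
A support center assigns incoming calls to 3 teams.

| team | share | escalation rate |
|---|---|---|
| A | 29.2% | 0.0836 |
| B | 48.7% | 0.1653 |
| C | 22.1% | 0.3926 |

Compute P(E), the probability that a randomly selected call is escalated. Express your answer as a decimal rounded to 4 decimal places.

0.1917

Using total probability over the partition,
P(E) = P(E|A)·P(A) + P(E|B)·P(B) + P(E|C)·P(C)
      = 0.0836·0.292 + 0.1653·0.487 + 0.3926·0.221
      = 0.0244112 + 0.0805011 + 0.0867646 = 0.1916769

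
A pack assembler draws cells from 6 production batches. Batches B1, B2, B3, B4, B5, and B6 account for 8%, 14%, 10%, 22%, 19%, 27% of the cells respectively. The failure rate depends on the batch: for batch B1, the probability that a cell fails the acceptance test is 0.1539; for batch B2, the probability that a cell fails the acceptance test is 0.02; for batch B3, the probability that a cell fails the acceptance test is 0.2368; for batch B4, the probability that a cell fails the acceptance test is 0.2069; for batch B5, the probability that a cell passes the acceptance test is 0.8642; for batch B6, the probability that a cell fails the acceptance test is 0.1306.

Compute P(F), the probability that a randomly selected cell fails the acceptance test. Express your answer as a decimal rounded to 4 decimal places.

P(F|B5) = 1 − 0.8642 = 0.1358.
Summing over the partition,
P(F) = P(F|B1)·P(B1) + P(F|B2)·P(B2) + P(F|B3)·P(B3) + P(F|B4)·P(B4) + P(F|B5)·P(B5) + P(F|B6)·P(B6)
      = 0.1539·0.08 + 0.02·0.14 + 0.2368·0.1 + 0.2069·0.22 + 0.1358·0.19 + 0.1306·0.27
      = 0.012312 + 0.0028 + 0.02368 + 0.045518 + 0.025802 + 0.035262 = 0.145374

P(F) ≈ 0.1454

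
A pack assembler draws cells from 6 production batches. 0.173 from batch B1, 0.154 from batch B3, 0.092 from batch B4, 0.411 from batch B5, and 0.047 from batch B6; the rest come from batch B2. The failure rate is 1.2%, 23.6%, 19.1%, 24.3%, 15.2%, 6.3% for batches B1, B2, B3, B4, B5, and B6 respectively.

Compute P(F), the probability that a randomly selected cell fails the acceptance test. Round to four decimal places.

0.1483

P(B2) = 1 − (0.173 + 0.154 + 0.092 + 0.411 + 0.047) = 0.123.
P(F) = P(F|B1)·P(B1) + P(F|B2)·P(B2) + P(F|B3)·P(B3) + P(F|B4)·P(B4) + P(F|B5)·P(B5) + P(F|B6)·P(B6)
      = 0.012·0.173 + 0.236·0.123 + 0.191·0.154 + 0.243·0.092 + 0.152·0.411 + 0.063·0.047
      = 0.002076 + 0.029028 + 0.029414 + 0.022356 + 0.062472 + 0.002961 = 0.148307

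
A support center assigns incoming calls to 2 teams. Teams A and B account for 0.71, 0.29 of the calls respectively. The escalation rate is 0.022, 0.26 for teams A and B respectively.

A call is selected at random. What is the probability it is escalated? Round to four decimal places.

Using total probability over the partition,
P(E) = P(E|A)·P(A) + P(E|B)·P(B)
      = 0.022·0.71 + 0.26·0.29
      = 0.01562 + 0.0754 = 0.09102

P(E) ≈ 0.0910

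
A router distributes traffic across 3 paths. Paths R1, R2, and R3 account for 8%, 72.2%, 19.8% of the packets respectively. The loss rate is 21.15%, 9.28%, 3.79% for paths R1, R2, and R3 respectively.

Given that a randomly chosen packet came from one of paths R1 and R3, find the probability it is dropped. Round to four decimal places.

Let S = {R1, R3}.
P(S) = 0.08 + 0.198 = 0.278.
P(L ∩ S) = 0.2115·0.08 + 0.0379·0.198 = 0.01692 + 0.0075042 = 0.0244242.
P(L | S) = 0.0244242 / 0.278 = 0.087857…

P(L|S) ≈ 0.0879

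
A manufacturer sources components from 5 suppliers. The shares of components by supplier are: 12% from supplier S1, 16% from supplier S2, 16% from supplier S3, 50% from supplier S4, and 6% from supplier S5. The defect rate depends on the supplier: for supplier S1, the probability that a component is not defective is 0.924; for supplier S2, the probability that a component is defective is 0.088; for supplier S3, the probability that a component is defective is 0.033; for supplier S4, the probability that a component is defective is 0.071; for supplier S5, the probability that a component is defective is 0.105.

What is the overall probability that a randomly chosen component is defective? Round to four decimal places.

0.0703

P(D|S1) = 1 − 0.924 = 0.076.
Using total probability over the partition,
P(D) = P(D|S1)·P(S1) + P(D|S2)·P(S2) + P(D|S3)·P(S3) + P(D|S4)·P(S4) + P(D|S5)·P(S5)
      = 0.076·0.12 + 0.088·0.16 + 0.033·0.16 + 0.071·0.5 + 0.105·0.06
      = 0.00912 + 0.01408 + 0.00528 + 0.0355 + 0.0063 = 0.07028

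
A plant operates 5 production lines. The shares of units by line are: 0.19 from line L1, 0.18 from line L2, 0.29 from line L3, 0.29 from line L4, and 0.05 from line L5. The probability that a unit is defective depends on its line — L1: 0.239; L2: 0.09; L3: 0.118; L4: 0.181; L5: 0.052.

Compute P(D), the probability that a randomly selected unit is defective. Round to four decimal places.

Summing over the partition,
P(D) = P(D|L1)·P(L1) + P(D|L2)·P(L2) + P(D|L3)·P(L3) + P(D|L4)·P(L4) + P(D|L5)·P(L5)
      = 0.239·0.19 + 0.09·0.18 + 0.118·0.29 + 0.181·0.29 + 0.052·0.05
      = 0.04541 + 0.0162 + 0.03422 + 0.05249 + 0.0026 = 0.15092

0.1509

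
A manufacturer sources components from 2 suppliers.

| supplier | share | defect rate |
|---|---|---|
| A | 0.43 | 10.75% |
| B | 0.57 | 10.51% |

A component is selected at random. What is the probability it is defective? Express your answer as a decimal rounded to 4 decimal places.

P(D) ≈ 0.1061

P(D) = P(D|A)·P(A) + P(D|B)·P(B)
      = 0.1075·0.43 + 0.1051·0.57
      = 0.046225 + 0.059907 = 0.106132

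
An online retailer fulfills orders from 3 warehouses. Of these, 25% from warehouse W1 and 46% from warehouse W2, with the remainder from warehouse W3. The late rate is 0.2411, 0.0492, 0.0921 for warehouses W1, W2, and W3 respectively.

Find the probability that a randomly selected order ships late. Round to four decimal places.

0.1096

P(W3) = 1 − (0.25 + 0.46) = 0.29.
P(L) = P(L|W1)·P(W1) + P(L|W2)·P(W2) + P(L|W3)·P(W3)
      = 0.2411·0.25 + 0.0492·0.46 + 0.0921·0.29
      = 0.060275 + 0.022632 + 0.026709 = 0.109616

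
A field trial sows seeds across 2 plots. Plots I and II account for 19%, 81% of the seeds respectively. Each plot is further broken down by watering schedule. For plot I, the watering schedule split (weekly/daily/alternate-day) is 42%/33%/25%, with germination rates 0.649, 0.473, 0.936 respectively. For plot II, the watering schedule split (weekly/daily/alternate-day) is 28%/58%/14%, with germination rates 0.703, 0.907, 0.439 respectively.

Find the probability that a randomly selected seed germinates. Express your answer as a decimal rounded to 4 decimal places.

P(G|I) = 0.42·0.649 + 0.33·0.473 + 0.25·0.936 = 0.27258 + 0.15609 + 0.234 = 0.66267
P(G|II) = 0.28·0.703 + 0.58·0.907 + 0.14·0.439 = 0.19684 + 0.52606 + 0.06146 = 0.78436
By total probability over the outer partition,
P(G) = 0.19·0.66267 + 0.81·0.78436
      = 0.1259073 + 0.6353316 = 0.7612389

0.7612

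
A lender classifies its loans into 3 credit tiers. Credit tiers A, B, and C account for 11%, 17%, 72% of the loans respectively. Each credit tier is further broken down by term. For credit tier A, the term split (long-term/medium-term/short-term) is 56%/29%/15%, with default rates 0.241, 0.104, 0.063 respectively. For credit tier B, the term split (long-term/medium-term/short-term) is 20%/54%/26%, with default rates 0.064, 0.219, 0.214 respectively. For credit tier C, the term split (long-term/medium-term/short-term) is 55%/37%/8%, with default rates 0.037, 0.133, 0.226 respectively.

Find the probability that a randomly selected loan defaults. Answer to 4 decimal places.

0.1140

P(D|A) = 0.56·0.241 + 0.29·0.104 + 0.15·0.063 = 0.13496 + 0.03016 + 0.00945 = 0.17457
P(D|B) = 0.2·0.064 + 0.54·0.219 + 0.26·0.214 = 0.0128 + 0.11826 + 0.05564 = 0.1867
P(D|C) = 0.55·0.037 + 0.37·0.133 + 0.08·0.226 = 0.02035 + 0.04921 + 0.01808 = 0.08764
By total probability over the outer partition,
P(D) = 0.11·0.17457 + 0.17·0.1867 + 0.72·0.08764
      = 0.0192027 + 0.031739 + 0.0631008 = 0.1140425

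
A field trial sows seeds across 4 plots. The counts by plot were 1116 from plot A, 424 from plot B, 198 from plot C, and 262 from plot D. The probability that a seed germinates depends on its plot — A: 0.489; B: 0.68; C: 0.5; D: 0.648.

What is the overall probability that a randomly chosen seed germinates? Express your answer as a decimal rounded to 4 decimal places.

P(G) ≈ 0.5514

Total: 1116 + 424 + 198 + 262 = 2000.
P(A) = 1116/2000 = 0.558. P(B) = 424/2000 = 0.212. P(C) = 198/2000 = 0.099. P(D) = 262/2000 = 0.131.
P(G) = P(G|A)·P(A) + P(G|B)·P(B) + P(G|C)·P(C) + P(G|D)·P(D)
      = 0.489·0.558 + 0.68·0.212 + 0.5·0.099 + 0.648·0.131
      = 0.272862 + 0.14416 + 0.0495 + 0.084888 = 0.55141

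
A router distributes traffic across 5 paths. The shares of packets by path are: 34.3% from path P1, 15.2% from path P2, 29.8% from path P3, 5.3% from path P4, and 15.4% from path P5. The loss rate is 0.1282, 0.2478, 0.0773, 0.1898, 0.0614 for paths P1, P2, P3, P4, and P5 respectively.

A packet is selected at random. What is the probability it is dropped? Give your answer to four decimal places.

0.1242

P(L) = P(L|P1)·P(P1) + P(L|P2)·P(P2) + P(L|P3)·P(P3) + P(L|P4)·P(P4) + P(L|P5)·P(P5)
      = 0.1282·0.343 + 0.2478·0.152 + 0.0773·0.298 + 0.1898·0.053 + 0.0614·0.154
      = 0.0439726 + 0.0376656 + 0.0230354 + 0.0100594 + 0.0094556 = 0.1241886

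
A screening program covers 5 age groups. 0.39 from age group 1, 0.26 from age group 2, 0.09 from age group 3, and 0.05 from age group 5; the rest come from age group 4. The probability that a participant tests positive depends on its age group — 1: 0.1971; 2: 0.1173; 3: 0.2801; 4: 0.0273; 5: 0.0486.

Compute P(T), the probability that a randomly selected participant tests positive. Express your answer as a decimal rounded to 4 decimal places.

0.1407

P(4) = 1 − (0.39 + 0.26 + 0.09 + 0.05) = 0.21.
By the law of total probability,
P(T) = P(T|1)·P(1) + P(T|2)·P(2) + P(T|3)·P(3) + P(T|4)·P(4) + P(T|5)·P(5)
      = 0.1971·0.39 + 0.1173·0.26 + 0.2801·0.09 + 0.0273·0.21 + 0.0486·0.05
      = 0.076869 + 0.030498 + 0.025209 + 0.005733 + 0.00243 = 0.140739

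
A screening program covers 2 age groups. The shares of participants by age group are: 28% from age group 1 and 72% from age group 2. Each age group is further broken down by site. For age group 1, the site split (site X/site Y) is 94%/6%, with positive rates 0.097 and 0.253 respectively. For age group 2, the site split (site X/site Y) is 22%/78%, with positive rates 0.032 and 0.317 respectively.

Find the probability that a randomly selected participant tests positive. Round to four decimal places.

P(T|1) = 0.94·0.097 + 0.06·0.253 = 0.09118 + 0.01518 = 0.10636
P(T|2) = 0.22·0.032 + 0.78·0.317 = 0.00704 + 0.24726 = 0.2543
By total probability over the outer partition,
P(T) = 0.28·0.10636 + 0.72·0.2543
      = 0.0297808 + 0.183096 = 0.2128768

0.2129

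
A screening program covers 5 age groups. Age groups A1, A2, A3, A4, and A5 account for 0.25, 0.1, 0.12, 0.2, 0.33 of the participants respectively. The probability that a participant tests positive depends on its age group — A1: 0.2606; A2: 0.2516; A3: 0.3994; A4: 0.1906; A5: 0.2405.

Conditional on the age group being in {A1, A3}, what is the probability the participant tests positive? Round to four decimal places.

Let S = {A1, A3}.
P(S) = 0.25 + 0.12 = 0.37.
P(T ∩ S) = 0.2606·0.25 + 0.3994·0.12 = 0.06515 + 0.047928 = 0.113078.
P(T | S) = 0.113078 / 0.37 = 0.305616…

0.3056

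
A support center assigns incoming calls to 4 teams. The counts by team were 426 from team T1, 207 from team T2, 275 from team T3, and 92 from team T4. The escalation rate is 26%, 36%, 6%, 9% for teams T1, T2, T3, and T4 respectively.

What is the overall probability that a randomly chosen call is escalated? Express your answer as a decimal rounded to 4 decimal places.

P(E) ≈ 0.2101

Total: 426 + 207 + 275 + 92 = 1000.
P(T1) = 426/1000 = 0.426. P(T2) = 207/1000 = 0.207. P(T3) = 275/1000 = 0.275. P(T4) = 92/1000 = 0.092.
P(E) = P(E|T1)·P(T1) + P(E|T2)·P(T2) + P(E|T3)·P(T3) + P(E|T4)·P(T4)
      = 0.26·0.426 + 0.36·0.207 + 0.06·0.275 + 0.09·0.092
      = 0.11076 + 0.07452 + 0.0165 + 0.00828 = 0.21006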